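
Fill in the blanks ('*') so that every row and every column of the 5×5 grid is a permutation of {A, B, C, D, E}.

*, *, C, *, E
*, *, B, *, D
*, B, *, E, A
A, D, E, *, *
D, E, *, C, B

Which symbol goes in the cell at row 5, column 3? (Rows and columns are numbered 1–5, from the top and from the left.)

A

(r1,c1): row 1 has {C,E}; column 1 has {A,D}, so it must be B.
(r1,c2): row 1 has {B,C,E}; column 2 has {B,D,E}, so it must be A.
(r1,c4): row 1 has {A,B,C,E}; column 4 has {C,E}, so it must be D.
(r2,c2): row 2 has {B,D}; column 2 has {A,B,D,E}, so it must be C.
(r2,c4): row 2 has {B,C,D}; column 4 has {C,D,E}, so it must be A.
(r3,c1): row 3 has {A,B,E}; column 1 has {A,B,D}, so it must be C.
(r3,c3): row 3 has {A,B,C,E}; column 3 has {B,C,E}, so it must be D.
(r4,c4): row 4 has {A,D,E}; column 4 has {A,C,D,E}, so it must be B.
(r4,c5): row 4 has {A,B,D,E}; column 5 has {A,B,D,E}, so it must be C.
(r5,c3): row 5 has {B,C,D,E}; column 3 has {B,C,D,E}, so it must be A.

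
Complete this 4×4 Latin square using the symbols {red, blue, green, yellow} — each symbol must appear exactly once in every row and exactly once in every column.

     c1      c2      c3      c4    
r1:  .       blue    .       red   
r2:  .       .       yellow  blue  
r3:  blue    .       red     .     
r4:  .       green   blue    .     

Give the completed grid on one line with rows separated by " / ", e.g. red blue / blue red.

(r1,c3) = green
(r2,c2) = red
(r3,c2) = yellow
(r3,c4) = green
(r4,c4) = yellow
(r1,c1) = yellow
(r2,c1) = green
(r4,c1) = red

yellow blue green red / green red yellow blue / blue yellow red green / red green blue yellow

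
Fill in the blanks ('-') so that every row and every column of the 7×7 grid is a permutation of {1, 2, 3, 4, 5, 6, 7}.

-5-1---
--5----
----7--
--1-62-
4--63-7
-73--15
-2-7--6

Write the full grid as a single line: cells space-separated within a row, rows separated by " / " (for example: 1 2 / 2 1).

Cell (r5,c2): row 5 has {3,4,6,7}; column 2 has {2,5,7} → 1.
Cell (r5,c3): row 5 has {1,3,4,6,7}; column 3 has {1,3,5} → 2.
Cell (r5,c6): row 5 has {1,2,3,4,6,7}; column 6 has {1,2} → 5.
Cell (r7,c3): row 7 has {2,6,7}; column 3 has {1,2,3,5} → 4.
Cell (r7,c6): row 7 has {2,4,6,7}; column 6 has {1,2,5} → 3.
Cell (r3,c3): row 3 has {7}; column 3 has {1,2,3,4,5} → 6.
Cell (r3,c6): row 3 has {6,7}; column 6 has {1,2,3,5} → 4.
Cell (r1,c3): row 1 has {1,5}; column 3 has {1,2,3,4,5,6} → 7.
Cell (r1,c6): row 1 has {1,5,7}; column 6 has {1,2,3,4,5} → 6.
Cell (r2,c6): row 2 has {5}; column 6 has {1,2,3,4,5,6} → 7.
Cell (r3,c2): row 3 has {4,6,7}; column 2 has {1,2,5,7} → 3.
Cell (r4,c2): row 4 has {1,2,6}; column 2 has {1,2,3,5,7} → 4.
Cell (r4,c7): row 4 has {1,2,4,6}; column 7 has {5,6,7} → 3.
Cell (r2,c2): row 2 has {5,7}; column 2 has {1,2,3,4,5,7} → 6.
Cell (r4,c4): row 4 has {1,2,3,4,6}; column 4 has {1,6,7} → 5.
Cell (r3,c4): row 3 has {3,4,6,7}; column 4 has {1,5,6,7} → 2.
Cell (r3,c7): row 3 has {2,3,4,6,7}; column 7 has {3,5,6,7} → 1.
Cell (r4,c1): row 4 has {1,2,3,4,5,6}; column 1 has {4} → 7.
Cell (r6,c4): row 6 has {1,3,5,7}; column 4 has {1,2,5,6,7} → 4.
Cell (r6,c5): row 6 has {1,3,4,5,7}; column 5 has {3,6,7} → 2.
Cell (r1,c5): row 1 has {1,5,6,7}; column 5 has {2,3,6,7} → 4.
Cell (r1,c7): row 1 has {1,4,5,6,7}; column 7 has {1,3,5,6,7} → 2.
Cell (r2,c4): row 2 has {5,6,7}; column 4 has {1,2,4,5,6,7} → 3.
Cell (r2,c5): row 2 has {3,5,6,7}; column 5 has {2,3,4,6,7} → 1.
Cell (r2,c7): row 2 has {1,3,5,6,7}; column 7 has {1,2,3,5,6,7} → 4.
Cell (r3,c1): row 3 has {1,2,3,4,6,7}; column 1 has {4,7} → 5.
Cell (r6,c1): row 6 has {1,2,3,4,5,7}; column 1 has {4,5,7} → 6.
Cell (r7,c1): row 7 has {2,3,4,6,7}; column 1 has {4,5,6,7} → 1.
Cell (r7,c5): row 7 has {1,2,3,4,6,7}; column 5 has {1,2,3,4,6,7} → 5.
Cell (r1,c1): row 1 has {1,2,4,5,6,7}; column 1 has {1,4,5,6,7} → 3.
Cell (r2,c1): row 2 has {1,3,4,5,6,7}; column 1 has {1,3,4,5,6,7} → 2.

3 5 7 1 4 6 2 / 2 6 5 3 1 7 4 / 5 3 6 2 7 4 1 / 7 4 1 5 6 2 3 / 4 1 2 6 3 5 7 / 6 7 3 4 2 1 5 / 1 2 4 7 5 3 6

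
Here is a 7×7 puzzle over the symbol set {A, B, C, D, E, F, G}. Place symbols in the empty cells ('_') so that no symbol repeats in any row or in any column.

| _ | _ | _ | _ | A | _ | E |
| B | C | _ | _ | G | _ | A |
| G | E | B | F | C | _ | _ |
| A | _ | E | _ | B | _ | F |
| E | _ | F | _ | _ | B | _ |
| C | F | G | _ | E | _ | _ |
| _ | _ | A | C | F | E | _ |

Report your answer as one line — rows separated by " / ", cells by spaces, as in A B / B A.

F D C B A G E / B C D E G F A / G E B F C A D / A G E D B C F / E A F G D B C / C F G A E D B / D B A C F E G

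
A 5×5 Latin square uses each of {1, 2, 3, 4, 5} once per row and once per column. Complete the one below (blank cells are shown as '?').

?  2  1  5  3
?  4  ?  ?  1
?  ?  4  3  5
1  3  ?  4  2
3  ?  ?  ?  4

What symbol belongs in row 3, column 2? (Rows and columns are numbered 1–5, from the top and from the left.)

At row 1, column 1: row 1 has {1,2,3,5}; column 1 has {1,3}; that leaves 4.
At row 2, column 4: row 2 has {1,4}; column 4 has {3,4,5}; that leaves 2.
At row 3, column 1: row 3 has {3,4,5}; column 1 has {1,3,4}; that leaves 2.
At row 3, column 2: row 3 has {2,3,4,5}; column 2 has {2,3,4}; that leaves 1.

1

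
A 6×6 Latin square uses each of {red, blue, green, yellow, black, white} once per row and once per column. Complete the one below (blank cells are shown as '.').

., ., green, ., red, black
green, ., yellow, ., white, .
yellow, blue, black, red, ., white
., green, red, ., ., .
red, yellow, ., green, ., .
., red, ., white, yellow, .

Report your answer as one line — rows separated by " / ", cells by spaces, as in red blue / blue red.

blue white green yellow red black / green black yellow blue white red / yellow blue black red green white / white green red black blue yellow / red yellow white green black blue / black red blue white yellow green

(r1,c2) = white
(r2,c2) = black
(r2,c4) = blue
(r2,c6) = red
(r3,c5) = green
(r5,c6) = blue
(r6,c3) = blue
(r6,c6) = green
(r1,c1) = blue
(r1,c4) = yellow
(r4,c4) = black
(r4,c5) = blue
(r4,c6) = yellow
(r5,c3) = white
(r5,c5) = black
(r6,c1) = black
(r4,c1) = white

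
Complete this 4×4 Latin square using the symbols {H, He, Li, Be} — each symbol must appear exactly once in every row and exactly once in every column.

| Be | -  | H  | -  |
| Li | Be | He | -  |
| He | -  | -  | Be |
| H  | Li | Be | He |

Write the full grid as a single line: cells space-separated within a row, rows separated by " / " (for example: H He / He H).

Be He H Li / Li Be He H / He H Li Be / H Li Be He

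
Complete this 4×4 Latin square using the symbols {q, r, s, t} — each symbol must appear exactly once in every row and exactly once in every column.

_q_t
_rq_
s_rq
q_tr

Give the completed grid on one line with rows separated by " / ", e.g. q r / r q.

(r1,c1): row 1 has {q,t}; column 1 has {q,s}, so it must be r.
(r1,c3): row 1 has {q,r,t}; column 3 has {q,r,t}, so it must be s.
(r2,c1): row 2 has {q,r}; column 1 has {q,r,s}, so it must be t.
(r2,c4): row 2 has {q,r,t}; column 4 has {q,r,t}, so it must be s.
(r3,c2): row 3 has {q,r,s}; column 2 has {q,r}, so it must be t.
(r4,c2): row 4 has {q,r,t}; column 2 has {q,r,t}, so it must be s.

r q s t / t r q s / s t r q / q s t r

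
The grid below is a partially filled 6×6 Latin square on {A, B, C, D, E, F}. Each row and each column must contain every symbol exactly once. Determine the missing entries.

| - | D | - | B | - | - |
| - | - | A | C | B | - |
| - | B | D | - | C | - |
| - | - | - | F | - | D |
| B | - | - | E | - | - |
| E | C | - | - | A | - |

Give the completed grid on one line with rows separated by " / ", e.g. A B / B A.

Cell (r3,c4): row 3 has {B,C,D}; column 4 has {B,C,E,F} → A.
Cell (r4,c5): row 4 has {D,F}; column 5 has {A,B,C} → E.
Cell (r6,c4): row 6 has {A,C,E}; column 4 has {A,B,C,E,F} → D.
Cell (r1,c5): row 1 has {B,D}; column 5 has {A,B,C,E} → F.
Cell (r3,c1): row 3 has {A,B,C,D}; column 1 has {B,E} → F.
Cell (r3,c6): row 3 has {A,B,C,D,F}; column 6 has {D} → E.
Cell (r4,c2): row 4 has {D,E,F}; column 2 has {B,C,D} → A.
Cell (r5,c2): row 5 has {B,E}; column 2 has {A,B,C,D} → F.
Cell (r5,c3): row 5 has {B,E,F}; column 3 has {A,D} → C.
Cell (r5,c5): row 5 has {B,C,E,F}; column 5 has {A,B,C,E,F} → D.
Cell (r5,c6): row 5 has {B,C,D,E,F}; column 6 has {D,E} → A.
Cell (r1,c3): row 1 has {B,D,F}; column 3 has {A,C,D} → E.
Cell (r1,c6): row 1 has {B,D,E,F}; column 6 has {A,D,E} → C.
Cell (r2,c1): row 2 has {A,B,C}; column 1 has {B,E,F} → D.
Cell (r2,c2): row 2 has {A,B,C,D}; column 2 has {A,B,C,D,F} → E.
Cell (r2,c6): row 2 has {A,B,C,D,E}; column 6 has {A,C,D,E} → F.
Cell (r4,c1): row 4 has {A,D,E,F}; column 1 has {B,D,E,F} → C.
Cell (r4,c3): row 4 has {A,C,D,E,F}; column 3 has {A,C,D,E} → B.
Cell (r6,c3): row 6 has {A,C,D,E}; column 3 has {A,B,C,D,E} → F.
Cell (r6,c6): row 6 has {A,C,D,E,F}; column 6 has {A,C,D,E,F} → B.
Cell (r1,c1): row 1 has {B,C,D,E,F}; column 1 has {B,C,D,E,F} → A.

A D E B F C / D E A C B F / F B D A C E / C A B F E D / B F C E D A / E C F D A B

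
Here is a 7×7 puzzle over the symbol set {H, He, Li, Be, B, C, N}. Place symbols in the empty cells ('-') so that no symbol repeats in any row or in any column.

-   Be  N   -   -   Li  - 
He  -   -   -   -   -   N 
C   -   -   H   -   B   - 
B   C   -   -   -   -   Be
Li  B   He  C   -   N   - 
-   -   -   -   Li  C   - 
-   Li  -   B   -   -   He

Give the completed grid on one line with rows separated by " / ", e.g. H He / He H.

row 1 has {Li,Be,N}; column 1 has {He,Li,B,C} — only H is left for (r1,c1).
row 1 has {H,Li,Be,N}; column 4 has {H,B,C} — only He is left for (r1,c4).
row 2 has {He,N}; column 2 has {Li,Be,B,C} — only H is left for (r2,c2).
row 2 has {H,He,N}; column 6 has {Li,B,C,N} — only Be is left for (r2,c6).
row 3 has {H,B,C}; column 7 has {He,Be,N} — only Li is left for (r3,c7).
row 5 has {He,Li,B,C,N}; column 7 has {He,Li,Be,N} — only H is left for (r5,c7).
row 6 has {Li,C}; column 7 has {H,He,Li,Be,N} — only B is left for (r6,c7).
row 7 has {He,Li,B}; column 6 has {Li,Be,B,C,N} — only H is left for (r7,c6).
row 1 has {H,He,Li,Be,N}; column 7 has {H,He,Li,Be,B,N} — only C is left for (r1,c7).
row 2 has {H,He,Be,N}; column 4 has {H,He,B,C} — only Li is left for (r2,c4).
row 3 has {H,Li,B,C}; column 3 has {He,N} — only Be is left for (r3,c3).
row 4 has {Be,B,C}; column 4 has {H,He,Li,B,C} — only N is left for (r4,c4).
row 4 has {Be,B,C,N}; column 6 has {H,Li,Be,B,C,N} — only He is left for (r4,c6).
row 5 has {H,He,Li,B,C,N}; column 5 has {Li} — only Be is left for (r5,c5).
row 6 has {Li,B,C}; column 3 has {He,Be,N} — only H is left for (r6,c3).
row 6 has {H,Li,B,C}; column 4 has {H,He,Li,B,C,N} — only Be is left for (r6,c4).
row 7 has {H,He,Li,B}; column 3 has {H,He,Be,N} — only C is left for (r7,c3).
row 7 has {H,He,Li,B,C}; column 5 has {Li,Be} — only N is left for (r7,c5).
row 1 has {H,He,Li,Be,C,N}; column 5 has {Li,Be,N} — only B is left for (r1,c5).
row 2 has {H,He,Li,Be,N}; column 3 has {H,He,Be,C,N} — only B is left for (r2,c3).
row 2 has {H,He,Li,Be,B,N}; column 5 has {Li,Be,B,N} — only C is left for (r2,c5).
row 3 has {H,Li,Be,B,C}; column 5 has {Li,Be,B,C,N} — only He is left for (r3,c5).
row 4 has {He,Be,B,C,N}; column 3 has {H,He,Be,B,C,N} — only Li is left for (r4,c3).
row 4 has {He,Li,Be,B,C,N}; column 5 has {He,Li,Be,B,C,N} — only H is left for (r4,c5).
row 6 has {H,Li,Be,B,C}; column 1 has {H,He,Li,B,C} — only N is left for (r6,c1).
row 6 has {H,Li,Be,B,C,N}; column 2 has {H,Li,Be,B,C} — only He is left for (r6,c2).
row 7 has {H,He,Li,B,C,N}; column 1 has {H,He,Li,B,C,N} — only Be is left for (r7,c1).
row 3 has {H,He,Li,Be,B,C}; column 2 has {H,He,Li,Be,B,C} — only N is left for (r3,c2).

H Be N He B Li C / He H B Li C Be N / C N Be H He B Li / B C Li N H He Be / Li B He C Be N H / N He H Be Li C B / Be Li C B N H He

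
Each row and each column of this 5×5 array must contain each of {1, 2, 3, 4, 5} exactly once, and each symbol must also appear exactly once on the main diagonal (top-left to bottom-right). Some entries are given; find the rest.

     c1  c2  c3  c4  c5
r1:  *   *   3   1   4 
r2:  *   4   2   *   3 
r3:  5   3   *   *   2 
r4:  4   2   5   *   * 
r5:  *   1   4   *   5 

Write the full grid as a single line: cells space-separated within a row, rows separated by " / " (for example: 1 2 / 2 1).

2 5 3 1 4 / 1 4 2 5 3 / 5 3 1 4 2 / 4 2 5 3 1 / 3 1 4 2 5

(r1,c1) = 2
(r1,c2) = 5
(r2,c1) = 1
(r2,c4) = 5
(r3,c3) = 1
(r3,c4) = 4
(r4,c4) = 3
(r4,c5) = 1
(r5,c1) = 3
(r5,c4) = 2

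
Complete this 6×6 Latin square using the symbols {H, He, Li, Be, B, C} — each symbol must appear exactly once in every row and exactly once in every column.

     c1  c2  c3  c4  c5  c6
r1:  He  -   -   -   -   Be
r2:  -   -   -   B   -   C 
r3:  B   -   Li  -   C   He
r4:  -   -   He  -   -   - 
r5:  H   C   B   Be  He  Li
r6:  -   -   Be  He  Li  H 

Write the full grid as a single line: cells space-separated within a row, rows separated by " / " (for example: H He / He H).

He H C Li B Be / Li He H B Be C / B Be Li H C He / Be Li He C H B / H C B Be He Li / C B Be He Li H

Cell (r2,c3): row 2 has {B,C}; column 3 has {He,Li,Be,B} → H.
Cell (r2,c5): row 2 has {H,B,C}; column 5 has {He,Li,C} → Be.
Cell (r3,c4): row 3 has {He,Li,B,C}; column 4 has {He,Be,B} → H.
Cell (r4,c6): row 4 has {He}; column 6 has {H,He,Li,Be,C} → B.
Cell (r6,c1): row 6 has {H,He,Li,Be}; column 1 has {H,He,B} → C.
Cell (r6,c2): row 6 has {H,He,Li,Be,C}; column 2 has {C} → B.
Cell (r1,c3): row 1 has {He,Be}; column 3 has {H,He,Li,Be,B} → C.
Cell (r1,c4): row 1 has {He,Be,C}; column 4 has {H,He,Be,B} → Li.
Cell (r2,c1): row 2 has {H,Be,B,C}; column 1 has {H,He,B,C} → Li.
Cell (r2,c2): row 2 has {H,Li,Be,B,C}; column 2 has {B,C} → He.
Cell (r3,c2): row 3 has {H,He,Li,B,C}; column 2 has {He,B,C} → Be.
Cell (r4,c1): row 4 has {He,B}; column 1 has {H,He,Li,B,C} → Be.
Cell (r4,c4): row 4 has {He,Be,B}; column 4 has {H,He,Li,Be,B} → C.
Cell (r4,c5): row 4 has {He,Be,B,C}; column 5 has {He,Li,Be,C} → H.
Cell (r1,c2): row 1 has {He,Li,Be,C}; column 2 has {He,Be,B,C} → H.
Cell (r1,c5): row 1 has {H,He,Li,Be,C}; column 5 has {H,He,Li,Be,C} → B.
Cell (r4,c2): row 4 has {H,He,Be,B,C}; column 2 has {H,He,Be,B,C} → Li.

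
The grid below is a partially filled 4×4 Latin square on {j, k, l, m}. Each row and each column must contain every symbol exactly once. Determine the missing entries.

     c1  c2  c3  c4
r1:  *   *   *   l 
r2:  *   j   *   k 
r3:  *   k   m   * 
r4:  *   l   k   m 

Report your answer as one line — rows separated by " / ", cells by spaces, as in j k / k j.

At row 1, column 2: row 1 has {l}; column 2 has {j,k,l}; that leaves m.
At row 1, column 3: row 1 has {l,m}; column 3 has {k,m}; that leaves j.
At row 2, column 3: row 2 has {j,k}; column 3 has {j,k,m}; that leaves l.
At row 3, column 4: row 3 has {k,m}; column 4 has {k,l,m}; that leaves j.
At row 4, column 1: row 4 has {k,l,m}; column 1 is empty so far; that leaves j.
At row 1, column 1: row 1 has {j,l,m}; column 1 has {j}; that leaves k.
At row 2, column 1: row 2 has {j,k,l}; column 1 has {j,k}; that leaves m.
At row 3, column 1: row 3 has {j,k,m}; column 1 has {j,k,m}; that leaves l.

k m j l / m j l k / l k m j / j l k m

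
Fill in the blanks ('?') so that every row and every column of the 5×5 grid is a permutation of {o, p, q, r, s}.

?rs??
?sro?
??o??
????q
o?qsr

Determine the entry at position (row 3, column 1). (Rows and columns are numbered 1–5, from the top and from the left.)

r

(r2,c5): row 2 has {o,r,s}; column 5 has {q,r}, so it must be p.
(r3,c5): row 3 has {o}; column 5 has {p,q,r}, so it must be s.
(r4,c3): row 4 has {q}; column 3 has {o,q,r,s}, so it must be p.
(r4,c4): row 4 has {p,q}; column 4 has {o,s}, so it must be r.
(r5,c2): row 5 has {o,q,r,s}; column 2 has {r,s}, so it must be p.
(r1,c5): row 1 has {r,s}; column 5 has {p,q,r,s}, so it must be o.
(r2,c1): row 2 has {o,p,r,s}; column 1 has {o}, so it must be q.
(r3,c2): row 3 has {o,s}; column 2 has {p,r,s}, so it must be q.
(r3,c4): row 3 has {o,q,s}; column 4 has {o,r,s}, so it must be p.
(r4,c1): row 4 has {p,q,r}; column 1 has {o,q}, so it must be s.
(r4,c2): row 4 has {p,q,r,s}; column 2 has {p,q,r,s}, so it must be o.
(r1,c1): row 1 has {o,r,s}; column 1 has {o,q,s}, so it must be p.
(r1,c4): row 1 has {o,p,r,s}; column 4 has {o,p,r,s}, so it must be q.
(r3,c1): row 3 has {o,p,q,s}; column 1 has {o,p,q,s}, so it must be r.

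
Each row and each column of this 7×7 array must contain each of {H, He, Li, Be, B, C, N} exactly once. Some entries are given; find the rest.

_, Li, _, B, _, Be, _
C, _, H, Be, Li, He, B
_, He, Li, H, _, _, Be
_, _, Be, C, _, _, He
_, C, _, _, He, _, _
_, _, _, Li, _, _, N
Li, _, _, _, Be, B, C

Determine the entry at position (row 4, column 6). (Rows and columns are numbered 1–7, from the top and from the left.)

Li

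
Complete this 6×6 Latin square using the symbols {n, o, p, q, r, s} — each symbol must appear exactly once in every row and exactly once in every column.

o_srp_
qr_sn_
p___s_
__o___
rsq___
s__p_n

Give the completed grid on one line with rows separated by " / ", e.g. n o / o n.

o n s r p q / q r p s n o / p q n o s r / n p o q r s / r s q n o p / s o r p q n

(r1,c6) = q
(r2,c3) = p
(r2,c6) = o
(r3,c6) = r
(r4,c1) = n
(r4,c4) = q
(r4,c5) = r
(r5,c5) = o
(r5,c6) = p
(r6,c3) = r
(r6,c5) = q
(r1,c2) = n
(r3,c3) = n
(r3,c4) = o
(r4,c2) = p
(r4,c6) = s
(r5,c4) = n
(r6,c2) = o
(r3,c2) = q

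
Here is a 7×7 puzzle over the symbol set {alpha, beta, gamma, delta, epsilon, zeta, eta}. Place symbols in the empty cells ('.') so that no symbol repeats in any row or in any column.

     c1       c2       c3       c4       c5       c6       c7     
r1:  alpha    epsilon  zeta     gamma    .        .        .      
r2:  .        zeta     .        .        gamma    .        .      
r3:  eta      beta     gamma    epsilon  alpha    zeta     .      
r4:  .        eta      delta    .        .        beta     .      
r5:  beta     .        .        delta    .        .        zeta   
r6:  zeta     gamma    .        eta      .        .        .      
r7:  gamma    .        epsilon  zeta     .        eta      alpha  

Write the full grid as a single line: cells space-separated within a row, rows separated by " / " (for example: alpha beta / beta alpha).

alpha epsilon zeta gamma eta delta beta / delta zeta alpha beta gamma epsilon eta / eta beta gamma epsilon alpha zeta delta / epsilon eta delta alpha zeta beta gamma / beta alpha eta delta epsilon gamma zeta / zeta gamma beta eta delta alpha epsilon / gamma delta epsilon zeta beta eta alpha

(r1,c6): row 1 has {alpha,gamma,epsilon,zeta}; column 6 has {beta,zeta,eta}, so it must be delta.
(r3,c7): row 3 has {alpha,beta,gamma,epsilon,zeta,eta}; column 7 has {alpha,zeta}, so it must be delta.
(r4,c1): row 4 has {beta,delta,eta}; column 1 has {alpha,beta,gamma,zeta,eta}, so it must be epsilon.
(r4,c4): row 4 has {beta,delta,epsilon,eta}; column 4 has {gamma,delta,epsilon,zeta,eta}, so it must be alpha.
(r4,c5): row 4 has {alpha,beta,delta,epsilon,eta}; column 5 has {alpha,gamma}, so it must be zeta.
(r4,c7): row 4 has {alpha,beta,delta,epsilon,zeta,eta}; column 7 has {alpha,delta,zeta}, so it must be gamma.
(r5,c2): row 5 has {beta,delta,zeta}; column 2 has {beta,gamma,epsilon,zeta,eta}, so it must be alpha.
(r5,c3): row 5 has {alpha,beta,delta,zeta}; column 3 has {gamma,delta,epsilon,zeta}, so it must be eta.
(r5,c5): row 5 has {alpha,beta,delta,zeta,eta}; column 5 has {alpha,gamma,zeta}, so it must be epsilon.
(r5,c6): row 5 has {alpha,beta,delta,epsilon,zeta,eta}; column 6 has {beta,delta,zeta,eta}, so it must be gamma.
(r7,c2): row 7 has {alpha,gamma,epsilon,zeta,eta}; column 2 has {alpha,beta,gamma,epsilon,zeta,eta}, so it must be delta.
(r7,c5): row 7 has {alpha,gamma,delta,epsilon,zeta,eta}; column 5 has {alpha,gamma,epsilon,zeta}, so it must be beta.
(r1,c5): row 1 has {alpha,gamma,delta,epsilon,zeta}; column 5 has {alpha,beta,gamma,epsilon,zeta}, so it must be eta.
(r1,c7): row 1 has {alpha,gamma,delta,epsilon,zeta,eta}; column 7 has {alpha,gamma,delta,zeta}, so it must be beta.
(r2,c1): row 2 has {gamma,zeta}; column 1 has {alpha,beta,gamma,epsilon,zeta,eta}, so it must be delta.
(r2,c4): row 2 has {gamma,delta,zeta}; column 4 has {alpha,gamma,delta,epsilon,zeta,eta}, so it must be beta.
(r6,c5): row 6 has {gamma,zeta,eta}; column 5 has {alpha,beta,gamma,epsilon,zeta,eta}, so it must be delta.
(r6,c7): row 6 has {gamma,delta,zeta,eta}; column 7 has {alpha,beta,gamma,delta,zeta}, so it must be epsilon.
(r2,c3): row 2 has {beta,gamma,delta,zeta}; column 3 has {gamma,delta,epsilon,zeta,eta}, so it must be alpha.
(r2,c6): row 2 has {alpha,beta,gamma,delta,zeta}; column 6 has {beta,gamma,delta,zeta,eta}, so it must be epsilon.
(r2,c7): row 2 has {alpha,beta,gamma,delta,epsilon,zeta}; column 7 has {alpha,beta,gamma,delta,epsilon,zeta}, so it must be eta.
(r6,c3): row 6 has {gamma,delta,epsilon,zeta,eta}; column 3 has {alpha,gamma,delta,epsilon,zeta,eta}, so it must be beta.
(r6,c6): row 6 has {beta,gamma,delta,epsilon,zeta,eta}; column 6 has {beta,gamma,delta,epsilon,zeta,eta}, so it must be alpha.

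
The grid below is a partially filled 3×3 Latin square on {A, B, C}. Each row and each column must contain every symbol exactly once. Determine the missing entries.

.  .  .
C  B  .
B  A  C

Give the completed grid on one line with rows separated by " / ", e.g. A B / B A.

A C B / C B A / B A C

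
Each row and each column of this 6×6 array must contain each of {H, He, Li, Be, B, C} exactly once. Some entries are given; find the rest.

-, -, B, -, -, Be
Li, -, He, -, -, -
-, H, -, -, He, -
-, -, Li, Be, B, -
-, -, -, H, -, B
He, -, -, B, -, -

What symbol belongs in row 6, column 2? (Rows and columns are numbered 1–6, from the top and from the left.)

(r2,c4) = C
(r2,c6) = H
(r3,c4) = Li
(r3,c6) = C
(r4,c6) = He
(r6,c6) = Li
(r1,c4) = He
(r2,c5) = Be
(r3,c3) = Be
(r4,c2) = C
(r5,c3) = C
(r5,c5) = Li
(r6,c2) = Be

Be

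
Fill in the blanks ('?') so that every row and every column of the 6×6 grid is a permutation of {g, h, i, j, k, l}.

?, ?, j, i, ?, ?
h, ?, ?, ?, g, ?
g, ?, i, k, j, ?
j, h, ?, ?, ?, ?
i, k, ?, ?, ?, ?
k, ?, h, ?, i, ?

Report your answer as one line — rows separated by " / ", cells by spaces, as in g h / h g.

l g j i h k / h i k j g l / g l i k j h / j h l g k i / i k g h l j / k j h l i g

At row 1, column 1: row 1 has {i,j}; column 1 has {g,h,i,j,k}; that leaves l.
At row 1, column 2: row 1 has {i,j,l}; column 2 has {h,k}; that leaves g.
At row 3, column 2: row 3 has {g,i,j,k}; column 2 has {g,h,k}; that leaves l.
At row 3, column 6: row 3 has {g,i,j,k,l}; column 6 is empty so far; that leaves h.
At row 6, column 2: row 6 has {h,i,k}; column 2 has {g,h,k,l}; that leaves j.
At row 1, column 6: row 1 has {g,i,j,l}; column 6 has {h}; that leaves k.
At row 2, column 2: row 2 has {g,h}; column 2 has {g,h,j,k,l}; that leaves i.
At row 1, column 5: row 1 has {g,i,j,k,l}; column 5 has {g,i,j}; that leaves h.
At row 5, column 5: row 5 has {i,k}; column 5 has {g,h,i,j}; that leaves l.
At row 4, column 5: row 4 has {h,j}; column 5 has {g,h,i,j,l}; that leaves k.
At row 5, column 3: row 5 has {i,k,l}; column 3 has {h,i,j}; that leaves g.
At row 5, column 6: row 5 has {g,i,k,l}; column 6 has {h,k}; that leaves j.
At row 2, column 6: row 2 has {g,h,i}; column 6 has {h,j,k}; that leaves l.
At row 4, column 3: row 4 has {h,j,k}; column 3 has {g,h,i,j}; that leaves l.
At row 4, column 4: row 4 has {h,j,k,l}; column 4 has {i,k}; that leaves g.
At row 4, column 6: row 4 has {g,h,j,k,l}; column 6 has {h,j,k,l}; that leaves i.
At row 5, column 4: row 5 has {g,i,j,k,l}; column 4 has {g,i,k}; that leaves h.
At row 6, column 4: row 6 has {h,i,j,k}; column 4 has {g,h,i,k}; that leaves l.
At row 6, column 6: row 6 has {h,i,j,k,l}; column 6 has {h,i,j,k,l}; that leaves g.
At row 2, column 3: row 2 has {g,h,i,l}; column 3 has {g,h,i,j,l}; that leaves k.
At row 2, column 4: row 2 has {g,h,i,k,l}; column 4 has {g,h,i,k,l}; that leaves j.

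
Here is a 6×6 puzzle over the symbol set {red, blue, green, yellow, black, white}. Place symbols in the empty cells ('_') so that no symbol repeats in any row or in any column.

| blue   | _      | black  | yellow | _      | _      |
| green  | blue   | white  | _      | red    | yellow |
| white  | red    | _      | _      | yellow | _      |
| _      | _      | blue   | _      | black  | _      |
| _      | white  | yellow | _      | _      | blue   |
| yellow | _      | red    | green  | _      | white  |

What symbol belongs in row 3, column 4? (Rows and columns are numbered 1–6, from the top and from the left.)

blue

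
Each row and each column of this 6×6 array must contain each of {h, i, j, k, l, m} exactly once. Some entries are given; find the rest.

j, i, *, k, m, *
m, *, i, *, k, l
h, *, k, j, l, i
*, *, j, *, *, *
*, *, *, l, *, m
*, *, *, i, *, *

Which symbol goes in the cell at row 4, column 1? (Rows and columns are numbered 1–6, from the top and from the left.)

l

(r1,c6): row 1 has {i,j,k,m}; column 6 has {i,l,m}, so it must be h.
(r2,c4): row 2 has {i,k,l,m}; column 4 has {i,j,k,l}, so it must be h.
(r3,c2): row 3 has {h,i,j,k,l}; column 2 has {i}, so it must be m.
(r4,c4): row 4 has {j}; column 4 has {h,i,j,k,l}, so it must be m.
(r4,c6): row 4 has {j,m}; column 6 has {h,i,l,m}, so it must be k.
(r5,c3): row 5 has {l,m}; column 3 has {i,j,k}, so it must be h.
(r6,c6): row 6 has {i}; column 6 has {h,i,k,l,m}, so it must be j.
(r1,c3): row 1 has {h,i,j,k,m}; column 3 has {h,i,j,k}, so it must be l.
(r2,c2): row 2 has {h,i,k,l,m}; column 2 has {i,m}, so it must be j.
(r5,c2): row 5 has {h,l,m}; column 2 has {i,j,m}, so it must be k.
(r6,c3): row 6 has {i,j}; column 3 has {h,i,j,k,l}, so it must be m.
(r6,c5): row 6 has {i,j,m}; column 5 has {k,l,m}, so it must be h.
(r4,c5): row 4 has {j,k,m}; column 5 has {h,k,l,m}, so it must be i.
(r5,c1): row 5 has {h,k,l,m}; column 1 has {h,j,m}, so it must be i.
(r5,c5): row 5 has {h,i,k,l,m}; column 5 has {h,i,k,l,m}, so it must be j.
(r6,c2): row 6 has {h,i,j,m}; column 2 has {i,j,k,m}, so it must be l.
(r4,c1): row 4 has {i,j,k,m}; column 1 has {h,i,j,m}, so it must be l.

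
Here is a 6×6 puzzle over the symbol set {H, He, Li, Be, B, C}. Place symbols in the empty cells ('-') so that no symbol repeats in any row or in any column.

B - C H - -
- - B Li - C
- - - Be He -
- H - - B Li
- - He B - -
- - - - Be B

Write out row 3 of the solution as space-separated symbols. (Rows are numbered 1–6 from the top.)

C B Li Be He H

(r1,c5) = Li
(r2,c5) = H
(r3,c6) = H
(r4,c3) = Be
(r5,c5) = C
(r5,c6) = Be
(r1,c6) = He
(r3,c3) = Li
(r5,c2) = Li
(r6,c3) = H
(r1,c2) = Be
(r2,c2) = He
(r3,c1) = C
(r3,c2) = B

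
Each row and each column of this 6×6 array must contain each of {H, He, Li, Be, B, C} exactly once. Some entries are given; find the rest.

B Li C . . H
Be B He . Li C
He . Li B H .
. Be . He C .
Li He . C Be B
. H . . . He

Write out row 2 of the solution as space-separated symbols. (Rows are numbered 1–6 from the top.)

Be B He H Li C

At row 1, column 4: row 1 has {H,Li,B,C}; column 4 has {He,B,C}; that leaves Be.
At row 1, column 5: row 1 has {H,Li,Be,B,C}; column 5 has {H,Li,Be,C}; that leaves He.
At row 2, column 4: row 2 has {He,Li,Be,B,C}; column 4 has {He,Be,B,C}; that leaves H.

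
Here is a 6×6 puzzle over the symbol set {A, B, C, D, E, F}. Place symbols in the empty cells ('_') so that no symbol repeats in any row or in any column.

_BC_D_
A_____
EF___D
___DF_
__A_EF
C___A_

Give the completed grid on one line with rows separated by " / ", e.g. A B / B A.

Cell (r1,c1): row 1 has {B,C,D}; column 1 has {A,C,E} → F.
Cell (r3,c3): row 3 has {D,E,F}; column 3 has {A,C} → B.
Cell (r3,c5): row 3 has {B,D,E,F}; column 5 has {A,D,E,F} → C.
Cell (r4,c1): row 4 has {D,F}; column 1 has {A,C,E,F} → B.
Cell (r4,c3): row 4 has {B,D,F}; column 3 has {A,B,C} → E.
Cell (r5,c1): row 5 has {A,E,F}; column 1 has {A,B,C,E,F} → D.
Cell (r5,c2): row 5 has {A,D,E,F}; column 2 has {B,F} → C.
Cell (r5,c4): row 5 has {A,C,D,E,F}; column 4 has {D} → B.
Cell (r2,c5): row 2 has {A}; column 5 has {A,C,D,E,F} → B.
Cell (r3,c4): row 3 has {B,C,D,E,F}; column 4 has {B,D} → A.
Cell (r4,c2): row 4 has {B,D,E,F}; column 2 has {B,C,F} → A.
Cell (r4,c6): row 4 has {A,B,D,E,F}; column 6 has {D,F} → C.
Cell (r1,c4): row 1 has {B,C,D,F}; column 4 has {A,B,D} → E.
Cell (r1,c6): row 1 has {B,C,D,E,F}; column 6 has {C,D,F} → A.
Cell (r2,c6): row 2 has {A,B}; column 6 has {A,C,D,F} → E.
Cell (r6,c4): row 6 has {A,C}; column 4 has {A,B,D,E} → F.
Cell (r6,c6): row 6 has {A,C,F}; column 6 has {A,C,D,E,F} → B.
Cell (r2,c2): row 2 has {A,B,E}; column 2 has {A,B,C,F} → D.
Cell (r2,c3): row 2 has {A,B,D,E}; column 3 has {A,B,C,E} → F.
Cell (r2,c4): row 2 has {A,B,D,E,F}; column 4 has {A,B,D,E,F} → C.
Cell (r6,c2): row 6 has {A,B,C,F}; column 2 has {A,B,C,D,F} → E.
Cell (r6,c3): row 6 has {A,B,C,E,F}; column 3 has {A,B,C,E,F} → D.

F B C E D A / A D F C B E / E F B A C D / B A E D F C / D C A B E F / C E D F A B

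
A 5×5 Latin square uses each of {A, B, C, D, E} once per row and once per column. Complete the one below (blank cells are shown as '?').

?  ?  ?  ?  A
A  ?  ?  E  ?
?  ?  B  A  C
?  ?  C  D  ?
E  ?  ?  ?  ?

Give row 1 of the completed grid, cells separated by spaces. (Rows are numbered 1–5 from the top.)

C D E B A

(r2,c3) = D
(r2,c5) = B
(r3,c1) = D
(r3,c2) = E
(r4,c1) = B
(r4,c2) = A
(r4,c5) = E
(r5,c3) = A
(r5,c5) = D
(r1,c1) = C
(r1,c3) = E
(r1,c4) = B
(r2,c2) = C
(r5,c2) = B
(r5,c4) = C
(r1,c2) = D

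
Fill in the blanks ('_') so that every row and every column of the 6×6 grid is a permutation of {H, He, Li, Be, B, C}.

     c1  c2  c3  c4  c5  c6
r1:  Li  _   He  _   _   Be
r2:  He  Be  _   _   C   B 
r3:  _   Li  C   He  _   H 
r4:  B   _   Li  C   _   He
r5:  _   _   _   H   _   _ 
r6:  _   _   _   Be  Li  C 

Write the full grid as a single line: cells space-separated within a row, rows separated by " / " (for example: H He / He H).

(r1,c4) = B
(r1,c5) = H
(r2,c3) = H
(r2,c4) = Li
(r3,c1) = Be
(r3,c5) = B
(r4,c2) = H
(r4,c5) = Be
(r5,c1) = C
(r5,c5) = He
(r5,c6) = Li
(r6,c1) = H
(r6,c3) = B
(r1,c2) = C
(r5,c2) = B
(r5,c3) = Be
(r6,c2) = He

Li C He B H Be / He Be H Li C B / Be Li C He B H / B H Li C Be He / C B Be H He Li / H He B Be Li C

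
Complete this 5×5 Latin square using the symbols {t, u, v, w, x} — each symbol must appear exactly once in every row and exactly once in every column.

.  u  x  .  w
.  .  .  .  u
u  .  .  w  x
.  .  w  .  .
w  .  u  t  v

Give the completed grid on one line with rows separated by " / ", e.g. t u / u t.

Cell (r1,c4): row 1 has {u,w,x}; column 4 has {t,w} → v.
Cell (r2,c4): row 2 has {u}; column 4 has {t,v,w} → x.
Cell (r4,c4): row 4 has {w}; column 4 has {t,v,w,x} → u.
Cell (r4,c5): row 4 has {u,w}; column 5 has {u,v,w,x} → t.
Cell (r5,c2): row 5 has {t,u,v,w}; column 2 has {u} → x.
Cell (r1,c1): row 1 has {u,v,w,x}; column 1 has {u,w} → t.
Cell (r2,c1): row 2 has {u,x}; column 1 has {t,u,w} → v.
Cell (r2,c3): row 2 has {u,v,x}; column 3 has {u,w,x} → t.
Cell (r3,c3): row 3 has {u,w,x}; column 3 has {t,u,w,x} → v.
Cell (r4,c1): row 4 has {t,u,w}; column 1 has {t,u,v,w} → x.
Cell (r4,c2): row 4 has {t,u,w,x}; column 2 has {u,x} → v.
Cell (r2,c2): row 2 has {t,u,v,x}; column 2 has {u,v,x} → w.
Cell (r3,c2): row 3 has {u,v,w,x}; column 2 has {u,v,w,x} → t.

t u x v w / v w t x u / u t v w x / x v w u t / w x u t v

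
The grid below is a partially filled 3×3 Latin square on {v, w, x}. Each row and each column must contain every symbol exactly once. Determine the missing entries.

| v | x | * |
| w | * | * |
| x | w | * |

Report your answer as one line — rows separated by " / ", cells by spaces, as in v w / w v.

(r1,c3): row 1 has {v,x}; column 3 is empty so far, so it must be w.
(r2,c2): row 2 has {w}; column 2 has {w,x}, so it must be v.
(r2,c3): row 2 has {v,w}; column 3 has {w}, so it must be x.
(r3,c3): row 3 has {w,x}; column 3 has {w,x}, so it must be v.

v x w / w v x / x w v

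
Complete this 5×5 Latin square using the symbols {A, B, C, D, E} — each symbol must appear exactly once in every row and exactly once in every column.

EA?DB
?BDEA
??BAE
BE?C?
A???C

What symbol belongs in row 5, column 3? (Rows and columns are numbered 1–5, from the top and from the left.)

At row 1, column 3: row 1 has {A,B,D,E}; column 3 has {B,D}; that leaves C.
At row 2, column 1: row 2 has {A,B,D,E}; column 1 has {A,B,E}; that leaves C.
At row 3, column 1: row 3 has {A,B,E}; column 1 has {A,B,C,E}; that leaves D.
At row 3, column 2: row 3 has {A,B,D,E}; column 2 has {A,B,E}; that leaves C.
At row 4, column 3: row 4 has {B,C,E}; column 3 has {B,C,D}; that leaves A.
At row 4, column 5: row 4 has {A,B,C,E}; column 5 has {A,B,C,E}; that leaves D.
At row 5, column 2: row 5 has {A,C}; column 2 has {A,B,C,E}; that leaves D.
At row 5, column 3: row 5 has {A,C,D}; column 3 has {A,B,C,D}; that leaves E.

E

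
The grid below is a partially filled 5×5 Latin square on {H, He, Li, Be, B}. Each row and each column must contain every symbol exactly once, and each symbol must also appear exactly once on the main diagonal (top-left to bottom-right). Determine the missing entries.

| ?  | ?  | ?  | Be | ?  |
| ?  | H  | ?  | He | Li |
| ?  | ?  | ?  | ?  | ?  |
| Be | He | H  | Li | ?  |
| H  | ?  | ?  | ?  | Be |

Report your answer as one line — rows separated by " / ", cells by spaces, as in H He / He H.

Cell (r2,c1): row 2 has {H,He,Li}; column 1 has {H,Be} → B.
Cell (r2,c3): row 2 has {H,He,Li,B}; column 3 has {H} → Be.
Cell (r4,c5): row 4 has {H,He,Li,Be}; column 5 has {Li,Be} → B.
Cell (r5,c4): row 5 has {H,Be}; column 4 has {He,Li,Be} → B.
Cell (r1,c1): row 1 has {Be}; column 1 has {H,Be,B}; the diagonal has {H,Li,Be} → He.
Cell (r1,c5): row 1 has {He,Be}; column 5 has {Li,Be,B} → H.
Cell (r3,c1): row 3 is empty so far; column 1 has {H,He,Be,B} → Li.
Cell (r3,c3): row 3 has {Li}; column 3 has {H,Be}; the diagonal has {H,He,Li,Be} → B.
Cell (r3,c4): row 3 has {Li,B}; column 4 has {He,Li,Be,B} → H.
Cell (r3,c5): row 3 has {H,Li,B}; column 5 has {H,Li,Be,B} → He.
Cell (r5,c2): row 5 has {H,Be,B}; column 2 has {H,He} → Li.
Cell (r5,c3): row 5 has {H,Li,Be,B}; column 3 has {H,Be,B} → He.
Cell (r1,c2): row 1 has {H,He,Be}; column 2 has {H,He,Li} → B.
Cell (r1,c3): row 1 has {H,He,Be,B}; column 3 has {H,He,Be,B} → Li.
Cell (r3,c2): row 3 has {H,He,Li,B}; column 2 has {H,He,Li,B} → Be.

He B Li Be H / B H Be He Li / Li Be B H He / Be He H Li B / H Li He B Be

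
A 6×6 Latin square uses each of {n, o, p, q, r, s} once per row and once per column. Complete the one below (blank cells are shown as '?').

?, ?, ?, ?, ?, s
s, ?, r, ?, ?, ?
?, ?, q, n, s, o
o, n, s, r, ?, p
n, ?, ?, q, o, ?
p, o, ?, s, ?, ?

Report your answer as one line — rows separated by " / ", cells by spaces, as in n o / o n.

q r o p n s / s q r o p n / r p q n s o / o n s r q p / n s p q o r / p o n s r q

(r3,c1): row 3 has {n,o,q,s}; column 1 has {n,o,p,s}, so it must be r.
(r3,c2): row 3 has {n,o,q,r,s}; column 2 has {n,o}, so it must be p.
(r4,c5): row 4 has {n,o,p,r,s}; column 5 has {o,s}, so it must be q.
(r5,c3): row 5 has {n,o,q}; column 3 has {q,r,s}, so it must be p.
(r5,c6): row 5 has {n,o,p,q}; column 6 has {o,p,s}, so it must be r.
(r6,c3): row 6 has {o,p,s}; column 3 has {p,q,r,s}, so it must be n.
(r6,c5): row 6 has {n,o,p,s}; column 5 has {o,q,s}, so it must be r.
(r6,c6): row 6 has {n,o,p,r,s}; column 6 has {o,p,r,s}, so it must be q.
(r1,c1): row 1 has {s}; column 1 has {n,o,p,r,s}, so it must be q.
(r1,c2): row 1 has {q,s}; column 2 has {n,o,p}, so it must be r.
(r1,c3): row 1 has {q,r,s}; column 3 has {n,p,q,r,s}, so it must be o.
(r1,c4): row 1 has {o,q,r,s}; column 4 has {n,q,r,s}, so it must be p.
(r1,c5): row 1 has {o,p,q,r,s}; column 5 has {o,q,r,s}, so it must be n.
(r2,c2): row 2 has {r,s}; column 2 has {n,o,p,r}, so it must be q.
(r2,c4): row 2 has {q,r,s}; column 4 has {n,p,q,r,s}, so it must be o.
(r2,c5): row 2 has {o,q,r,s}; column 5 has {n,o,q,r,s}, so it must be p.
(r2,c6): row 2 has {o,p,q,r,s}; column 6 has {o,p,q,r,s}, so it must be n.
(r5,c2): row 5 has {n,o,p,q,r}; column 2 has {n,o,p,q,r}, so it must be s.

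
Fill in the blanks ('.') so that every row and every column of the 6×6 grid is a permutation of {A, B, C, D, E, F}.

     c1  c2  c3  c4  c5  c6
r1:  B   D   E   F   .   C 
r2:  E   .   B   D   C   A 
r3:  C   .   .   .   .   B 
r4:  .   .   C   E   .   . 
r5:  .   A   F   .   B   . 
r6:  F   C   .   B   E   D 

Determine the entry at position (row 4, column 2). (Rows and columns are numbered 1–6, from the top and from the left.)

At row 1, column 5: row 1 has {B,C,D,E,F}; column 5 has {B,C,E}; that leaves A.
At row 2, column 2: row 2 has {A,B,C,D,E}; column 2 has {A,C,D}; that leaves F.
At row 3, column 2: row 3 has {B,C}; column 2 has {A,C,D,F}; that leaves E.
At row 3, column 4: row 3 has {B,C,E}; column 4 has {B,D,E,F}; that leaves A.
At row 4, column 2: row 4 has {C,E}; column 2 has {A,C,D,E,F}; that leaves B.

B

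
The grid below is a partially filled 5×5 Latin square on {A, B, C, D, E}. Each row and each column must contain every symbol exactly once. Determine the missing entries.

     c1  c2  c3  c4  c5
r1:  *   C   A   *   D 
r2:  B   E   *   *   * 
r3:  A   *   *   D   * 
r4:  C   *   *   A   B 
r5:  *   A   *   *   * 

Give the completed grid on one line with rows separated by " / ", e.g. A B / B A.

E C A B D / B E D C A / A B C D E / C D E A B / D A B E C

row 1 has {A,C,D}; column 1 has {A,B,C} — only E is left for (r1,c1).
row 1 has {A,C,D,E}; column 4 has {A,D} — only B is left for (r1,c4).
row 2 has {B,E}; column 4 has {A,B,D} — only C is left for (r2,c4).
row 2 has {B,C,E}; column 5 has {B,D} — only A is left for (r2,c5).
row 3 has {A,D}; column 2 has {A,C,E} — only B is left for (r3,c2).
row 4 has {A,B,C}; column 2 has {A,B,C,E} — only D is left for (r4,c2).
row 4 has {A,B,C,D}; column 3 has {A} — only E is left for (r4,c3).
row 5 has {A}; column 1 has {A,B,C,E} — only D is left for (r5,c1).
row 5 has {A,D}; column 4 has {A,B,C,D} — only E is left for (r5,c4).
row 5 has {A,D,E}; column 5 has {A,B,D} — only C is left for (r5,c5).
row 2 has {A,B,C,E}; column 3 has {A,E} — only D is left for (r2,c3).
row 3 has {A,B,D}; column 3 has {A,D,E} — only C is left for (r3,c3).
row 3 has {A,B,C,D}; column 5 has {A,B,C,D} — only E is left for (r3,c5).
row 5 has {A,C,D,E}; column 3 has {A,C,D,E} — only B is left for (r5,c3).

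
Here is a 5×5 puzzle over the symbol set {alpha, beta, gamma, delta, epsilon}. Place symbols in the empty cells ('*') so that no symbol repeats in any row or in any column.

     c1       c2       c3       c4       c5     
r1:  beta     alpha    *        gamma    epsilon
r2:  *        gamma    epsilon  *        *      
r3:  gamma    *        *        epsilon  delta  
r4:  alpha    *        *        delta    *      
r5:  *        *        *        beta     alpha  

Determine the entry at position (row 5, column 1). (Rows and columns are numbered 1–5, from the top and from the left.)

epsilon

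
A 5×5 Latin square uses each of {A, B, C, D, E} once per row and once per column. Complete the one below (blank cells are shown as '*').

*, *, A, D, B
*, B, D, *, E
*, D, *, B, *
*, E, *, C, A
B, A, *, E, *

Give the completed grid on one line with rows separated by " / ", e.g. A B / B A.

E C A D B / C B D A E / A D E B C / D E B C A / B A C E D

(r1,c2) = C
(r2,c4) = A
(r3,c5) = C
(r4,c1) = D
(r4,c3) = B
(r5,c3) = C
(r5,c5) = D
(r1,c1) = E
(r2,c1) = C
(r3,c1) = A
(r3,c3) = E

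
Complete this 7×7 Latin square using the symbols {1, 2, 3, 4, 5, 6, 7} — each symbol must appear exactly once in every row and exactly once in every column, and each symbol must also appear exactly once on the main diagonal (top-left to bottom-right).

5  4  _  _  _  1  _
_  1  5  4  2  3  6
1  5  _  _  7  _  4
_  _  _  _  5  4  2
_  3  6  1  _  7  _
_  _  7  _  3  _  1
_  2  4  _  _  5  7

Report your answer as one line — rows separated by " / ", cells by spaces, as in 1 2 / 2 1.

5 4 2 7 6 1 3 / 7 1 5 4 2 3 6 / 1 5 3 2 7 6 4 / 3 7 1 6 5 4 2 / 2 3 6 1 4 7 5 / 4 6 7 5 3 2 1 / 6 2 4 3 1 5 7

(r1,c5): row 1 has {1,4,5}; column 5 has {2,3,5,7}, so it must be 6.
(r1,c7): row 1 has {1,4,5,6}; column 7 has {1,2,4,6,7}, so it must be 3.
(r2,c1): row 2 has {1,2,3,4,5,6}; column 1 has {1,5}, so it must be 7.
(r5,c5): row 5 has {1,3,6,7}; column 5 has {2,3,5,6,7}; the diagonal has {1,5,7}, so it must be 4.
(r5,c7): row 5 has {1,3,4,6,7}; column 7 has {1,2,3,4,6,7}, so it must be 5.
(r6,c2): row 6 has {1,3,7}; column 2 has {1,2,3,4,5}, so it must be 6.
(r6,c6): row 6 has {1,3,6,7}; column 6 has {1,3,4,5,7}; the diagonal has {1,4,5,7}, so it must be 2.
(r7,c5): row 7 has {2,4,5,7}; column 5 has {2,3,4,5,6,7}, so it must be 1.
(r1,c3): row 1 has {1,3,4,5,6}; column 3 has {4,5,6,7}, so it must be 2.
(r1,c4): row 1 has {1,2,3,4,5,6}; column 4 has {1,4}, so it must be 7.
(r3,c3): row 3 has {1,4,5,7}; column 3 has {2,4,5,6,7}; the diagonal has {1,2,4,5,7}, so it must be 3.
(r3,c6): row 3 has {1,3,4,5,7}; column 6 has {1,2,3,4,5,7}, so it must be 6.
(r4,c2): row 4 has {2,4,5}; column 2 has {1,2,3,4,5,6}, so it must be 7.
(r4,c3): row 4 has {2,4,5,7}; column 3 has {2,3,4,5,6,7}, so it must be 1.
(r4,c4): row 4 has {1,2,4,5,7}; column 4 has {1,4,7}; the diagonal has {1,2,3,4,5,7}, so it must be 6.
(r5,c1): row 5 has {1,3,4,5,6,7}; column 1 has {1,5,7}, so it must be 2.
(r6,c1): row 6 has {1,2,3,6,7}; column 1 has {1,2,5,7}, so it must be 4.
(r6,c4): row 6 has {1,2,3,4,6,7}; column 4 has {1,4,6,7}, so it must be 5.
(r7,c4): row 7 has {1,2,4,5,7}; column 4 has {1,4,5,6,7}, so it must be 3.
(r3,c4): row 3 has {1,3,4,5,6,7}; column 4 has {1,3,4,5,6,7}, so it must be 2.
(r4,c1): row 4 has {1,2,4,5,6,7}; column 1 has {1,2,4,5,7}, so it must be 3.
(r7,c1): row 7 has {1,2,3,4,5,7}; column 1 has {1,2,3,4,5,7}, so it must be 6.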